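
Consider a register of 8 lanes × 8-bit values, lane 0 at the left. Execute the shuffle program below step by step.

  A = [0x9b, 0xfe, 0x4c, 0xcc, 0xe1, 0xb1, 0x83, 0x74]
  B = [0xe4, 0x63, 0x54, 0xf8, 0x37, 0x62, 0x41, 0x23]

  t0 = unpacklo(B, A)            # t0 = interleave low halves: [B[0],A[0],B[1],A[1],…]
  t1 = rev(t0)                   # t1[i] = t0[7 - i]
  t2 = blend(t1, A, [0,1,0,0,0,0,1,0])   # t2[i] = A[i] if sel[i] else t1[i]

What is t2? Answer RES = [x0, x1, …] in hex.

  t0: e4 9b 63 fe 54 4c f8 cc
  t1: cc f8 4c 54 fe 63 9b e4
  t2: cc fe 4c 54 fe 63 83 e4

RES = [ 0xcc  0xfe  0x4c  0x54  0xfe  0x63  0x83  0xe4 ]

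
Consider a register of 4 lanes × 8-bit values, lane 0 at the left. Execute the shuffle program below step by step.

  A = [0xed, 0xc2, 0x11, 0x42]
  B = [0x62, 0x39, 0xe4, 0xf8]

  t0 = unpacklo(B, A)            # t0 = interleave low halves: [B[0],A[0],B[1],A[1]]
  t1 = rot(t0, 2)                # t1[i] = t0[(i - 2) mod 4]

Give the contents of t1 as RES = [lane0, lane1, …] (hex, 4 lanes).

RES = [0x39, 0xc2, 0x62, 0xed]

t0 = [0x62, 0xed, 0x39, 0xc2]
t1 = [0x39, 0xc2, 0x62, 0xed]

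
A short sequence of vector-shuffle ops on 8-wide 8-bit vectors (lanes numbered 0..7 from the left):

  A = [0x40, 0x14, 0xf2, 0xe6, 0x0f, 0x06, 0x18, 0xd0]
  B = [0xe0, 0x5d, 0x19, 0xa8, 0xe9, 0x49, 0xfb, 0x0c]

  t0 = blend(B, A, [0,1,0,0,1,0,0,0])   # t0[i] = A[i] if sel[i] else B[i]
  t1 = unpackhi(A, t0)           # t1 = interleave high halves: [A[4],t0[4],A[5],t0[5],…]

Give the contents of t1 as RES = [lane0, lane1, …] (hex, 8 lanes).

  t0: e0 14 19 a8 0f 49 fb 0c
  t1: 0f 0f 06 49 18 fb d0 0c

RES = [ 0x0f  0x0f  0x06  0x49  0x18  0xfb  0xd0  0x0c ]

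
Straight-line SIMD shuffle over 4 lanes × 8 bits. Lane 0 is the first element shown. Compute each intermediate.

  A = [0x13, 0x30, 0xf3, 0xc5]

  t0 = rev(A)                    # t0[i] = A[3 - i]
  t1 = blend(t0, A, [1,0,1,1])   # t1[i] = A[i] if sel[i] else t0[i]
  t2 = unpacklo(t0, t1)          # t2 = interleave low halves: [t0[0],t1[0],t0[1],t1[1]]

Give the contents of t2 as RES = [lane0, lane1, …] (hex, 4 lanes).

RES = [ 0xc5  0x13  0xf3  0xf3 ]

t0 = [0xc5, 0xf3, 0x30, 0x13]
t1 = [0x13, 0xf3, 0xf3, 0xc5]
t2 = [0xc5, 0x13, 0xf3, 0xf3]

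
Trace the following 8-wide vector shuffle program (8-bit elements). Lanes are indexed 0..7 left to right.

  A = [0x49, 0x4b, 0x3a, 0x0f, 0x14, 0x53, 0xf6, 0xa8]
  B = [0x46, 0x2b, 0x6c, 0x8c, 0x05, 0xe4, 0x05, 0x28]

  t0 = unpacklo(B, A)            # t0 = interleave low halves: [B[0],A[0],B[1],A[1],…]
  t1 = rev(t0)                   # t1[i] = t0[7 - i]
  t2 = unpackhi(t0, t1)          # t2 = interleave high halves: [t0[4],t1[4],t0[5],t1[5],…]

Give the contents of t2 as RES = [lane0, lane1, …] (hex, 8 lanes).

→ t0 |46|49|2b|4b|6c|3a|8c|0f|
→ t1 |0f|8c|3a|6c|4b|2b|49|46|
→ t2 |6c|4b|3a|2b|8c|49|0f|46|

RES = [ 0x6c  0x4b  0x3a  0x2b  0x8c  0x49  0x0f  0x46 ]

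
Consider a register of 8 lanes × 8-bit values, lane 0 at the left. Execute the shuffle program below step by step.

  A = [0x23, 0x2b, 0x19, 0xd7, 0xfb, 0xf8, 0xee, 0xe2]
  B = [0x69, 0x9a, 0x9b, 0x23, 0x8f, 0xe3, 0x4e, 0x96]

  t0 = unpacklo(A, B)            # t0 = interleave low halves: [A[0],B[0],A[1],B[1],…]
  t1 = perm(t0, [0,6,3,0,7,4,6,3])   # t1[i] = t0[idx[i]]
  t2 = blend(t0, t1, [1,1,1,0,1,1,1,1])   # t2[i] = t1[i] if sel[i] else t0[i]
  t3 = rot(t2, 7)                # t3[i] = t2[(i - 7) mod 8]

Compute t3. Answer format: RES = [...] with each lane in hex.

RES = [ 0xd7  0x9a  0x9a  0x23  0x19  0xd7  0x9a  0x23 ]

  t0: 23 69 2b 9a 19 9b d7 23
  t1: 23 d7 9a 23 23 19 d7 9a
  t2: 23 d7 9a 9a 23 19 d7 9a
  t3: d7 9a 9a 23 19 d7 9a 23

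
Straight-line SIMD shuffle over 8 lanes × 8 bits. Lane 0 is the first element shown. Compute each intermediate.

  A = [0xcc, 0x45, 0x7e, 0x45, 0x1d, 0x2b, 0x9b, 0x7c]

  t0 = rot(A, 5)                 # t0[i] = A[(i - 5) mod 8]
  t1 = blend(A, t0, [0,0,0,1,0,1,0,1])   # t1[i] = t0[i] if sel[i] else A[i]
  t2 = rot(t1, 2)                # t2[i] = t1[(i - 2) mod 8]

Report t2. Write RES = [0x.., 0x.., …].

RES = [ 0x9b  0x7e  0xcc  0x45  0x7e  0x9b  0x1d  0xcc ]

→ t0 |45|1d|2b|9b|7c|cc|45|7e|
→ t1 |cc|45|7e|9b|1d|cc|9b|7e|
→ t2 |9b|7e|cc|45|7e|9b|1d|cc|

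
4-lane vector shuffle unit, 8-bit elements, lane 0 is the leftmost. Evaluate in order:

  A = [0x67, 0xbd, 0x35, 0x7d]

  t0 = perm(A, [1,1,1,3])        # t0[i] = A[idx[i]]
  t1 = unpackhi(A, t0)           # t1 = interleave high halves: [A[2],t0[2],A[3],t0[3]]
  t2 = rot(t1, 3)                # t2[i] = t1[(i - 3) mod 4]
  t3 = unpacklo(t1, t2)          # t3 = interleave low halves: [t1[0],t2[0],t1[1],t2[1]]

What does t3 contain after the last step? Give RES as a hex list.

RES = [0x35, 0xbd, 0xbd, 0x7d]

t0 = [0xbd, 0xbd, 0xbd, 0x7d]
t1 = [0x35, 0xbd, 0x7d, 0x7d]
t2 = [0xbd, 0x7d, 0x7d, 0x35]
t3 = [0x35, 0xbd, 0xbd, 0x7d]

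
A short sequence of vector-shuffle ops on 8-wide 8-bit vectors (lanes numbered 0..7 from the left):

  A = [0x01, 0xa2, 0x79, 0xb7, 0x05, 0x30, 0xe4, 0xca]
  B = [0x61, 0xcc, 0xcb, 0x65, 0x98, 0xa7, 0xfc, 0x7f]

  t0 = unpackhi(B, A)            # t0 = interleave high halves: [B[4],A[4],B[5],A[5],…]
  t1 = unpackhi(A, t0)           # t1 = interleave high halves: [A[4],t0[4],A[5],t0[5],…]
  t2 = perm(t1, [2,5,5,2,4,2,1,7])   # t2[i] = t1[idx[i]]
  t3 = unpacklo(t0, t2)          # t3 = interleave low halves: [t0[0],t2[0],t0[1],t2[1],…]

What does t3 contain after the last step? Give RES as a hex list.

RES = [ 0x98  0x30  0x05  0x7f  0xa7  0x7f  0x30  0x30 ]

  t0: 98 05 a7 30 fc e4 7f ca
  t1: 05 fc 30 e4 e4 7f ca ca
  t2: 30 7f 7f 30 e4 30 fc ca
  t3: 98 30 05 7f a7 7f 30 30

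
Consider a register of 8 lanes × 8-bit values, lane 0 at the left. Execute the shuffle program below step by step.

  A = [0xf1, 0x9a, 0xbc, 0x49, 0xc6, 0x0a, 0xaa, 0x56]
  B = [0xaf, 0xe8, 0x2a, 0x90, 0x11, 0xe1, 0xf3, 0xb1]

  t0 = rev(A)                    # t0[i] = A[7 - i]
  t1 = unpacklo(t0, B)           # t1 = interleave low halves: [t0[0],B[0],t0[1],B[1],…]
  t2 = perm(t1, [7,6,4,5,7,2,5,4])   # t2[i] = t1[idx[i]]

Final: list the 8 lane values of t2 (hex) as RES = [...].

RES = [0x90, 0xc6, 0x0a, 0x2a, 0x90, 0xaa, 0x2a, 0x0a]

t0 = [0x56, 0xaa, 0x0a, 0xc6, 0x49, 0xbc, 0x9a, 0xf1]
t1 = [0x56, 0xaf, 0xaa, 0xe8, 0x0a, 0x2a, 0xc6, 0x90]
t2 = [0x90, 0xc6, 0x0a, 0x2a, 0x90, 0xaa, 0x2a, 0x0a]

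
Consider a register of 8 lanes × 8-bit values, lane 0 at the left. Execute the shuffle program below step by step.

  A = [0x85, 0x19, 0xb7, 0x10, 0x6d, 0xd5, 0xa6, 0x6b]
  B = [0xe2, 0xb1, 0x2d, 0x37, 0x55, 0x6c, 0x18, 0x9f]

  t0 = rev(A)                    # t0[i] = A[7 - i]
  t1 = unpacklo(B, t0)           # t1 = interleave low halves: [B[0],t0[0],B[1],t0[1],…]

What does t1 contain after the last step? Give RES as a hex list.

t0 = [0x6b, 0xa6, 0xd5, 0x6d, 0x10, 0xb7, 0x19, 0x85]
t1 = [0xe2, 0x6b, 0xb1, 0xa6, 0x2d, 0xd5, 0x37, 0x6d]

RES = [ 0xe2  0x6b  0xb1  0xa6  0x2d  0xd5  0x37  0x6d ]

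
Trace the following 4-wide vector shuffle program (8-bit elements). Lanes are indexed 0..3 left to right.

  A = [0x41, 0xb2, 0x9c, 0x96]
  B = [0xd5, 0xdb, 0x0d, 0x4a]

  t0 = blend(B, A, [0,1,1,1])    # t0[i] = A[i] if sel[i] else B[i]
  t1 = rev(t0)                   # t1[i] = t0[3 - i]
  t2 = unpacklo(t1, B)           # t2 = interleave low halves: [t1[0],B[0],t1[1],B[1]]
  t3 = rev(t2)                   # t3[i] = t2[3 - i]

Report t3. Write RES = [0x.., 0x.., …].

t0 = [0xd5, 0xb2, 0x9c, 0x96]
t1 = [0x96, 0x9c, 0xb2, 0xd5]
t2 = [0x96, 0xd5, 0x9c, 0xdb]
t3 = [0xdb, 0x9c, 0xd5, 0x96]

RES = [ 0xdb  0x9c  0xd5  0x96 ]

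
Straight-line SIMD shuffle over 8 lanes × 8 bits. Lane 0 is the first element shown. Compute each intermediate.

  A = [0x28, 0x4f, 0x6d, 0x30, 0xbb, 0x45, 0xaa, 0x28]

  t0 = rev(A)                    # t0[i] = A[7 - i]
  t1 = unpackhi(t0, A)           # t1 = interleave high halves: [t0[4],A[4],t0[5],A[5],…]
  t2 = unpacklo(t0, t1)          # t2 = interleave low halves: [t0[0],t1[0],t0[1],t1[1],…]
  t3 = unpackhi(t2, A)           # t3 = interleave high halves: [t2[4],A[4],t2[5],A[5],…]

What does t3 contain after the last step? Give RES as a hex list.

RES = [0x45, 0xbb, 0x6d, 0x45, 0xbb, 0xaa, 0x45, 0x28]

t0 = [0x28, 0xaa, 0x45, 0xbb, 0x30, 0x6d, 0x4f, 0x28]
t1 = [0x30, 0xbb, 0x6d, 0x45, 0x4f, 0xaa, 0x28, 0x28]
t2 = [0x28, 0x30, 0xaa, 0xbb, 0x45, 0x6d, 0xbb, 0x45]
t3 = [0x45, 0xbb, 0x6d, 0x45, 0xbb, 0xaa, 0x45, 0x28]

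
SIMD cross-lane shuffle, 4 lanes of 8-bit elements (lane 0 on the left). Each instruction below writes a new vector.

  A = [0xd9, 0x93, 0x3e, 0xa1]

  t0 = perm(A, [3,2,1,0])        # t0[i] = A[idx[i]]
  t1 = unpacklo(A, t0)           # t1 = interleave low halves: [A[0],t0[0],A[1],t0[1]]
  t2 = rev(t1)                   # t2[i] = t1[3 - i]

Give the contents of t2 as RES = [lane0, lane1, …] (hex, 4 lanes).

RES = [ 0x3e  0x93  0xa1  0xd9 ]

→ t0 |a1|3e|93|d9|
→ t1 |d9|a1|93|3e|
→ t2 |3e|93|a1|d9|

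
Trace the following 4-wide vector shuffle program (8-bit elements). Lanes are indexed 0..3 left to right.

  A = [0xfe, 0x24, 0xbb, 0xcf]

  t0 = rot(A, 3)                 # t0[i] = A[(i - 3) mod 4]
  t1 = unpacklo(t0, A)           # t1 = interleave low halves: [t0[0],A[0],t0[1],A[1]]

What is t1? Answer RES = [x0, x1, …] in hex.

RES = [ 0x24  0xfe  0xbb  0x24 ]

t0 = [0x24, 0xbb, 0xcf, 0xfe]
t1 = [0x24, 0xfe, 0xbb, 0x24]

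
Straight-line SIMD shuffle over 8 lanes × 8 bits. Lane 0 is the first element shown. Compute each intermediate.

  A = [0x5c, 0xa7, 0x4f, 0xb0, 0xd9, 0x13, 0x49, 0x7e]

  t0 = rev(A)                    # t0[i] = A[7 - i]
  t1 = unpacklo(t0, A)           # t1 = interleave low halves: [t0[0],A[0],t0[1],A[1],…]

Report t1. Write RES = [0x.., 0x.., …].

  t0: 7e 49 13 d9 b0 4f a7 5c
  t1: 7e 5c 49 a7 13 4f d9 b0

RES = [ 0x7e  0x5c  0x49  0xa7  0x13  0x4f  0xd9  0xb0 ]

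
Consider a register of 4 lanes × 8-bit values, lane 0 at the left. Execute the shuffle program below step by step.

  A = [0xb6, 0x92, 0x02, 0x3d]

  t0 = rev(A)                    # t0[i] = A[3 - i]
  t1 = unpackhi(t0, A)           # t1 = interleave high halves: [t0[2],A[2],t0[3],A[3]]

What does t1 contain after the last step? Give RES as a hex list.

RES = [ 0x92  0x02  0xb6  0x3d ]

→ t0 |3d|02|92|b6|
→ t1 |92|02|b6|3d|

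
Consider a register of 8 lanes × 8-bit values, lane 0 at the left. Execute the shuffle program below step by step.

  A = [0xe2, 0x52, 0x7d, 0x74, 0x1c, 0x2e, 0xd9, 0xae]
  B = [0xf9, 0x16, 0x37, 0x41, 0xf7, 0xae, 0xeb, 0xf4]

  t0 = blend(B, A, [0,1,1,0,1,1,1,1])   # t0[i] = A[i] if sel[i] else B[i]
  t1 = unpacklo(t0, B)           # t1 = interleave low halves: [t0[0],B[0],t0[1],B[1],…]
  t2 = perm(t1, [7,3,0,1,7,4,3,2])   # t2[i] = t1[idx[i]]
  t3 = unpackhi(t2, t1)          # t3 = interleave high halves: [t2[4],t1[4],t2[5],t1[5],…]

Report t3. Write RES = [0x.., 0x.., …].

RES = [ 0x41  0x7d  0x7d  0x37  0x16  0x41  0x52  0x41 ]

→ t0 |f9|52|7d|41|1c|2e|d9|ae|
→ t1 |f9|f9|52|16|7d|37|41|41|
→ t2 |41|16|f9|f9|41|7d|16|52|
→ t3 |41|7d|7d|37|16|41|52|41|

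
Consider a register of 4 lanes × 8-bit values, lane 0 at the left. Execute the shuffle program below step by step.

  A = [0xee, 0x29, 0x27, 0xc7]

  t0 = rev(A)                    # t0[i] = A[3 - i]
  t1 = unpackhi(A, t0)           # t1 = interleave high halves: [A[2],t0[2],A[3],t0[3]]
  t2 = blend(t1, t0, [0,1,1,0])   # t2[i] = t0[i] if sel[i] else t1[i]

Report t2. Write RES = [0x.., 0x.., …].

  t0: c7 27 29 ee
  t1: 27 29 c7 ee
  t2: 27 27 29 ee

RES = [ 0x27  0x27  0x29  0xee ]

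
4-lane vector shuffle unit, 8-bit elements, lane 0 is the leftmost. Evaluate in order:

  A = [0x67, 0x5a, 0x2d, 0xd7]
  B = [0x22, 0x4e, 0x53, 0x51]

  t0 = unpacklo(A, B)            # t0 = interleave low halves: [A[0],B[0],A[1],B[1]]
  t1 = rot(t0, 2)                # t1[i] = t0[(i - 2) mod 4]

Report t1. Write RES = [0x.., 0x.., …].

t0 = [0x67, 0x22, 0x5a, 0x4e]
t1 = [0x5a, 0x4e, 0x67, 0x22]

RES = [0x5a, 0x4e, 0x67, 0x22]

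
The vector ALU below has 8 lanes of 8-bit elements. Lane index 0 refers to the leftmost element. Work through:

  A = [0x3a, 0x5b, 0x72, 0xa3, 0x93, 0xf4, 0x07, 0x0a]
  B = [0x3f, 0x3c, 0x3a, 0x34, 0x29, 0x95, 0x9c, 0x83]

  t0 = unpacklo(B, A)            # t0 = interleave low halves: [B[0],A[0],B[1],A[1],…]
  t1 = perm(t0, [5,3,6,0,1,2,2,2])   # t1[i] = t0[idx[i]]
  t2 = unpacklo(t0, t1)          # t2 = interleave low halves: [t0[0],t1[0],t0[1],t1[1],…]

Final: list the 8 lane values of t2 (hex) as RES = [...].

RES = [ 0x3f  0x72  0x3a  0x5b  0x3c  0x34  0x5b  0x3f ]

→ t0 |3f|3a|3c|5b|3a|72|34|a3|
→ t1 |72|5b|34|3f|3a|3c|3c|3c|
→ t2 |3f|72|3a|5b|3c|34|5b|3f|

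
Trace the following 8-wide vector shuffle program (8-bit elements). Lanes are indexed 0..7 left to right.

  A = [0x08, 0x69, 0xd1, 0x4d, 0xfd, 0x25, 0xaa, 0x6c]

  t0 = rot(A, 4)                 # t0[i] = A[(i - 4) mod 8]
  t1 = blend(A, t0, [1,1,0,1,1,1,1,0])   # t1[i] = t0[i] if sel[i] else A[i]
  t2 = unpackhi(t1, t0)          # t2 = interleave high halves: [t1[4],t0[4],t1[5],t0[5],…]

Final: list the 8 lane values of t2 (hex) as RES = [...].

RES = [0x08, 0x08, 0x69, 0x69, 0xd1, 0xd1, 0x6c, 0x4d]

  t0: fd 25 aa 6c 08 69 d1 4d
  t1: fd 25 d1 6c 08 69 d1 6c
  t2: 08 08 69 69 d1 d1 6c 4d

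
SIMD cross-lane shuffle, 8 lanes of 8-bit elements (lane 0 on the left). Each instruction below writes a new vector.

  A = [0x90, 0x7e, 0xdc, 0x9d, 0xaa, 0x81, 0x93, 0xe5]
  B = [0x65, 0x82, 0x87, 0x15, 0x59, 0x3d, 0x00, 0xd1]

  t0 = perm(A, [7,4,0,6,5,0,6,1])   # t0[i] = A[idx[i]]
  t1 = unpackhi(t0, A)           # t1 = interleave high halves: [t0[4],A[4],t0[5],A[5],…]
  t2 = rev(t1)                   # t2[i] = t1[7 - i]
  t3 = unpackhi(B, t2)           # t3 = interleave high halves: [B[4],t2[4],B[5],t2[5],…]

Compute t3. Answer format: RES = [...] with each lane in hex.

RES = [ 0x59  0x81  0x3d  0x90  0x00  0xaa  0xd1  0x81 ]

→ t0 |e5|aa|90|93|81|90|93|7e|
→ t1 |81|aa|90|81|93|93|7e|e5|
→ t2 |e5|7e|93|93|81|90|aa|81|
→ t3 |59|81|3d|90|00|aa|d1|81|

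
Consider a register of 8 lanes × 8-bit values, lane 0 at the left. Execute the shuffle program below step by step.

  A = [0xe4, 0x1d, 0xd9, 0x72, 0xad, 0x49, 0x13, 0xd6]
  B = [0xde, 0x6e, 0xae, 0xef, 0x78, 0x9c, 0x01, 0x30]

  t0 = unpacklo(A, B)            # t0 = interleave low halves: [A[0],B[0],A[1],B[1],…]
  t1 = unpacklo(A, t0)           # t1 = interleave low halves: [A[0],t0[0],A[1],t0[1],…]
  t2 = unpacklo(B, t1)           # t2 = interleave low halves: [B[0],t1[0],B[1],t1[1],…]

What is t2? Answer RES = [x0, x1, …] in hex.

RES = [0xde, 0xe4, 0x6e, 0xe4, 0xae, 0x1d, 0xef, 0xde]

→ t0 |e4|de|1d|6e|d9|ae|72|ef|
→ t1 |e4|e4|1d|de|d9|1d|72|6e|
→ t2 |de|e4|6e|e4|ae|1d|ef|de|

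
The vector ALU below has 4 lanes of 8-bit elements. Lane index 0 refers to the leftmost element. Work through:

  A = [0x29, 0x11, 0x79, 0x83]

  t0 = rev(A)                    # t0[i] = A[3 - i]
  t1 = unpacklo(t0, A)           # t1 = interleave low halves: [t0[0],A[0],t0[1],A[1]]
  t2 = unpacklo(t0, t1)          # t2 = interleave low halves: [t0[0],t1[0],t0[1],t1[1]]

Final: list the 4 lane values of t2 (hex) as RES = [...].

t0 = [0x83, 0x79, 0x11, 0x29]
t1 = [0x83, 0x29, 0x79, 0x11]
t2 = [0x83, 0x83, 0x79, 0x29]

RES = [0x83, 0x83, 0x79, 0x29]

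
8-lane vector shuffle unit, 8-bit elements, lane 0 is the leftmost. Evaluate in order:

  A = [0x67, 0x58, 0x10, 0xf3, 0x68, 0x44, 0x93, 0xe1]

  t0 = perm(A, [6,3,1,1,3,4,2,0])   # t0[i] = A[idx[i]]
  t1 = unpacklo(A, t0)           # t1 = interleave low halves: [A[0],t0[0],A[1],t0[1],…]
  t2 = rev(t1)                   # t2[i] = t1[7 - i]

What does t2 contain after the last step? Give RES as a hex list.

RES = [ 0x58  0xf3  0x58  0x10  0xf3  0x58  0x93  0x67 ]

→ t0 |93|f3|58|58|f3|68|10|67|
→ t1 |67|93|58|f3|10|58|f3|58|
→ t2 |58|f3|58|10|f3|58|93|67|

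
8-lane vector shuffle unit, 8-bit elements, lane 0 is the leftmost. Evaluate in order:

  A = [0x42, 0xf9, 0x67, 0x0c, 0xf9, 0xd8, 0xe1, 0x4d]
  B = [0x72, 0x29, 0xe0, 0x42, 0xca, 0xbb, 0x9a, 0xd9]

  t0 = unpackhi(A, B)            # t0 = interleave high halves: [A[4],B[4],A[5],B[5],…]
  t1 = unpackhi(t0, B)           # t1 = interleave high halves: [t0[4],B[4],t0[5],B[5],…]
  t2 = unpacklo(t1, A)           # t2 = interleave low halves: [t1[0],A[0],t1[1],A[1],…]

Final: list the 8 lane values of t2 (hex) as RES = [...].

RES = [0xe1, 0x42, 0xca, 0xf9, 0x9a, 0x67, 0xbb, 0x0c]

t0 = [0xf9, 0xca, 0xd8, 0xbb, 0xe1, 0x9a, 0x4d, 0xd9]
t1 = [0xe1, 0xca, 0x9a, 0xbb, 0x4d, 0x9a, 0xd9, 0xd9]
t2 = [0xe1, 0x42, 0xca, 0xf9, 0x9a, 0x67, 0xbb, 0x0c]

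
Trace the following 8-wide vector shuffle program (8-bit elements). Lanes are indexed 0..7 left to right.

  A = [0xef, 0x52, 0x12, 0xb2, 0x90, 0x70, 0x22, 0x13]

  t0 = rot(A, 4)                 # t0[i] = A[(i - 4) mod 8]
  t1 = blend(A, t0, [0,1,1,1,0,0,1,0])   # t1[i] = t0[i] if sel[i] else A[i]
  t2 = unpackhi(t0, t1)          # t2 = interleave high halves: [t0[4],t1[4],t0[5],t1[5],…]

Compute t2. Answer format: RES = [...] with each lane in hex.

  t0: 90 70 22 13 ef 52 12 b2
  t1: ef 70 22 13 90 70 12 13
  t2: ef 90 52 70 12 12 b2 13

RES = [0xef, 0x90, 0x52, 0x70, 0x12, 0x12, 0xb2, 0x13]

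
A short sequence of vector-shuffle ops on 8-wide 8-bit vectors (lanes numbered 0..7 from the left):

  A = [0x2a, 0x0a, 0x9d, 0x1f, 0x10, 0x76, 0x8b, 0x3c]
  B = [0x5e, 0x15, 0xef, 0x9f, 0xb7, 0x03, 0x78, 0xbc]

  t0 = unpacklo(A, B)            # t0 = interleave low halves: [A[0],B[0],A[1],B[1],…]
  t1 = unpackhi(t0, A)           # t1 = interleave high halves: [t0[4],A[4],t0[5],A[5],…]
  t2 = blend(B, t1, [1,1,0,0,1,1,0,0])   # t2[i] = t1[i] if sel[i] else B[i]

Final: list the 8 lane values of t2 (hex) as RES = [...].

  t0: 2a 5e 0a 15 9d ef 1f 9f
  t1: 9d 10 ef 76 1f 8b 9f 3c
  t2: 9d 10 ef 9f 1f 8b 78 bc

RES = [ 0x9d  0x10  0xef  0x9f  0x1f  0x8b  0x78  0xbc ]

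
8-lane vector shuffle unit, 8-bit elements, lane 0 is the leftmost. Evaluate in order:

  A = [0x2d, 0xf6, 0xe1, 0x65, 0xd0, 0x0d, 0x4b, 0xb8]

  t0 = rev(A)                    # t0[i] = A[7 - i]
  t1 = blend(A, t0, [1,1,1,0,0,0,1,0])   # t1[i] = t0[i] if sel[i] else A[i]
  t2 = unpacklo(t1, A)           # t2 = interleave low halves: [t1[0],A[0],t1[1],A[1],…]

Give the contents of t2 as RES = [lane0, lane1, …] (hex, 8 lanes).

→ t0 |b8|4b|0d|d0|65|e1|f6|2d|
→ t1 |b8|4b|0d|65|d0|0d|f6|b8|
→ t2 |b8|2d|4b|f6|0d|e1|65|65|

RES = [0xb8, 0x2d, 0x4b, 0xf6, 0x0d, 0xe1, 0x65, 0x65]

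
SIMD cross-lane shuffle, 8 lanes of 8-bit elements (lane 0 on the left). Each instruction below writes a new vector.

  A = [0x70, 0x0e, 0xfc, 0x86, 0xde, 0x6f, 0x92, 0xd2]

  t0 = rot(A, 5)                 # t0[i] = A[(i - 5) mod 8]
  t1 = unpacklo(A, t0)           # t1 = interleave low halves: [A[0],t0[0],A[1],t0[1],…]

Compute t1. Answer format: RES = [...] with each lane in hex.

t0 = [0x86, 0xde, 0x6f, 0x92, 0xd2, 0x70, 0x0e, 0xfc]
t1 = [0x70, 0x86, 0x0e, 0xde, 0xfc, 0x6f, 0x86, 0x92]

RES = [ 0x70  0x86  0x0e  0xde  0xfc  0x6f  0x86  0x92 ]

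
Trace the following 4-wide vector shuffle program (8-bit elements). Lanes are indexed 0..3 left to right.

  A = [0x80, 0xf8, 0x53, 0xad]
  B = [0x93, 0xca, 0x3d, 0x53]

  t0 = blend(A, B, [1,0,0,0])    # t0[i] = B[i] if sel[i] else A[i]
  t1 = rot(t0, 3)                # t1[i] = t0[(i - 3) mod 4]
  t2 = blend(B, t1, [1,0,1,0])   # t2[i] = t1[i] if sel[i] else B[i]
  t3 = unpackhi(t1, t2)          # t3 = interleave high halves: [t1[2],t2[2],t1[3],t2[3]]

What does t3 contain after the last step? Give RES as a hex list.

RES = [0xad, 0xad, 0x93, 0x53]

t0 = [0x93, 0xf8, 0x53, 0xad]
t1 = [0xf8, 0x53, 0xad, 0x93]
t2 = [0xf8, 0xca, 0xad, 0x53]
t3 = [0xad, 0xad, 0x93, 0x53]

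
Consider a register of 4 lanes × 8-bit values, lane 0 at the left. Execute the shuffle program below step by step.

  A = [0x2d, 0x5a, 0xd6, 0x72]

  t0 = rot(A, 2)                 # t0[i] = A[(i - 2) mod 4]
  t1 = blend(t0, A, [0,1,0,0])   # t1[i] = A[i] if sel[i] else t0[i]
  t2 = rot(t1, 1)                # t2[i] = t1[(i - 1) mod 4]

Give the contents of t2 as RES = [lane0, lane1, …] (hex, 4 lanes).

RES = [0x5a, 0xd6, 0x5a, 0x2d]

t0 = [0xd6, 0x72, 0x2d, 0x5a]
t1 = [0xd6, 0x5a, 0x2d, 0x5a]
t2 = [0x5a, 0xd6, 0x5a, 0x2d]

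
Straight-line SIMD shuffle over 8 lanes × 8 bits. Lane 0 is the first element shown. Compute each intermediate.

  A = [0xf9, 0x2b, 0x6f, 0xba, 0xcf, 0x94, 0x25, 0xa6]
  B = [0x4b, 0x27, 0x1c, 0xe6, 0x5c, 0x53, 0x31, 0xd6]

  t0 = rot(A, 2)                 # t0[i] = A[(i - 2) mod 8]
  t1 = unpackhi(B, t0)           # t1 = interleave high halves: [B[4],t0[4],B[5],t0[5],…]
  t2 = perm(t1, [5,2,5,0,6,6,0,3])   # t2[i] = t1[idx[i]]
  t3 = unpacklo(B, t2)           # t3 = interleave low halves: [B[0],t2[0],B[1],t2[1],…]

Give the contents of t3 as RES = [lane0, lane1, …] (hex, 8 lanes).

t0 = [0x25, 0xa6, 0xf9, 0x2b, 0x6f, 0xba, 0xcf, 0x94]
t1 = [0x5c, 0x6f, 0x53, 0xba, 0x31, 0xcf, 0xd6, 0x94]
t2 = [0xcf, 0x53, 0xcf, 0x5c, 0xd6, 0xd6, 0x5c, 0xba]
t3 = [0x4b, 0xcf, 0x27, 0x53, 0x1c, 0xcf, 0xe6, 0x5c]

RES = [0x4b, 0xcf, 0x27, 0x53, 0x1c, 0xcf, 0xe6, 0x5c]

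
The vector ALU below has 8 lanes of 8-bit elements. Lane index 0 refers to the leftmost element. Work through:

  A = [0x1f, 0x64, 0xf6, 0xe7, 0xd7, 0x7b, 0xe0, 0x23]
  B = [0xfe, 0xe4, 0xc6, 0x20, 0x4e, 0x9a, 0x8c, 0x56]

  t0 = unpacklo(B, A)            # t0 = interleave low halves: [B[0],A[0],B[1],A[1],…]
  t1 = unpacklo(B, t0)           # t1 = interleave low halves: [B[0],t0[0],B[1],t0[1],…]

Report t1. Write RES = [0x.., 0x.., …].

t0 = [0xfe, 0x1f, 0xe4, 0x64, 0xc6, 0xf6, 0x20, 0xe7]
t1 = [0xfe, 0xfe, 0xe4, 0x1f, 0xc6, 0xe4, 0x20, 0x64]

RES = [ 0xfe  0xfe  0xe4  0x1f  0xc6  0xe4  0x20  0x64 ]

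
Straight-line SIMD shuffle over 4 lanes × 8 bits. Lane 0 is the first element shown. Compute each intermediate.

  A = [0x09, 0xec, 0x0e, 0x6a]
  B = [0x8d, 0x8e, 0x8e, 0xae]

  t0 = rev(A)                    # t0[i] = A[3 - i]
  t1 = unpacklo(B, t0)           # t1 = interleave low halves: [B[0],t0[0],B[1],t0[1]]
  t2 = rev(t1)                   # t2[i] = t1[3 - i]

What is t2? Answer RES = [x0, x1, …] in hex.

→ t0 |6a|0e|ec|09|
→ t1 |8d|6a|8e|0e|
→ t2 |0e|8e|6a|8d|

RES = [ 0x0e  0x8e  0x6a  0x8d ]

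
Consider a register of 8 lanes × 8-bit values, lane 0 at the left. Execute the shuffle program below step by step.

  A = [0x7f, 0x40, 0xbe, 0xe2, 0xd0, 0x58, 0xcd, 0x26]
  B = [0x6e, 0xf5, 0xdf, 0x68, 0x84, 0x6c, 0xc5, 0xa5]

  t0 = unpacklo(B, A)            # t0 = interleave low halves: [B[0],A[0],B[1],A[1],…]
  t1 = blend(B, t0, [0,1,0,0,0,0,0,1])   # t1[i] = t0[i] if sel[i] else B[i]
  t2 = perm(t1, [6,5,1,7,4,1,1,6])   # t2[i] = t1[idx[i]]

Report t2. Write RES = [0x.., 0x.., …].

  t0: 6e 7f f5 40 df be 68 e2
  t1: 6e 7f df 68 84 6c c5 e2
  t2: c5 6c 7f e2 84 7f 7f c5

RES = [0xc5, 0x6c, 0x7f, 0xe2, 0x84, 0x7f, 0x7f, 0xc5]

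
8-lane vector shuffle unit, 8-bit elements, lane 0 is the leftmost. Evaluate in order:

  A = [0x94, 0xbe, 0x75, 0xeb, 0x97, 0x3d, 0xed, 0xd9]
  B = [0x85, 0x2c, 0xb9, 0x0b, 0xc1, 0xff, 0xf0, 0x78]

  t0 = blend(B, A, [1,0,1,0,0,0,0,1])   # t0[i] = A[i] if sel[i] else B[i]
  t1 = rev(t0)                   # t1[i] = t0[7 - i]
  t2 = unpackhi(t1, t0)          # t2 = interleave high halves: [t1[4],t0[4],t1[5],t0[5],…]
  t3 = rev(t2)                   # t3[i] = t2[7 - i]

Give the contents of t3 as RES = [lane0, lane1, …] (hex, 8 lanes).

t0 = [0x94, 0x2c, 0x75, 0x0b, 0xc1, 0xff, 0xf0, 0xd9]
t1 = [0xd9, 0xf0, 0xff, 0xc1, 0x0b, 0x75, 0x2c, 0x94]
t2 = [0x0b, 0xc1, 0x75, 0xff, 0x2c, 0xf0, 0x94, 0xd9]
t3 = [0xd9, 0x94, 0xf0, 0x2c, 0xff, 0x75, 0xc1, 0x0b]

RES = [0xd9, 0x94, 0xf0, 0x2c, 0xff, 0x75, 0xc1, 0x0b]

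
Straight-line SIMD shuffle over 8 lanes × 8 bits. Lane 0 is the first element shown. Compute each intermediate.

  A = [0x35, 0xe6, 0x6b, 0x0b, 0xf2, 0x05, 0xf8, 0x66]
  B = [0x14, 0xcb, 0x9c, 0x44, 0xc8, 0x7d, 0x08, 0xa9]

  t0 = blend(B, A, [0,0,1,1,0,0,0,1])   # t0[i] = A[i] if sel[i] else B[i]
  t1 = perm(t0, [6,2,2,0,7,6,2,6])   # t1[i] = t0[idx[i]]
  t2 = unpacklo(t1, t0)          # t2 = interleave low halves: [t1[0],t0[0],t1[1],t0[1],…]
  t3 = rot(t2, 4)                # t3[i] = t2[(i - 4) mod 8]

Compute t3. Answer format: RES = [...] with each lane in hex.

  t0: 14 cb 6b 0b c8 7d 08 66
  t1: 08 6b 6b 14 66 08 6b 08
  t2: 08 14 6b cb 6b 6b 14 0b
  t3: 6b 6b 14 0b 08 14 6b cb

RES = [ 0x6b  0x6b  0x14  0x0b  0x08  0x14  0x6b  0xcb ]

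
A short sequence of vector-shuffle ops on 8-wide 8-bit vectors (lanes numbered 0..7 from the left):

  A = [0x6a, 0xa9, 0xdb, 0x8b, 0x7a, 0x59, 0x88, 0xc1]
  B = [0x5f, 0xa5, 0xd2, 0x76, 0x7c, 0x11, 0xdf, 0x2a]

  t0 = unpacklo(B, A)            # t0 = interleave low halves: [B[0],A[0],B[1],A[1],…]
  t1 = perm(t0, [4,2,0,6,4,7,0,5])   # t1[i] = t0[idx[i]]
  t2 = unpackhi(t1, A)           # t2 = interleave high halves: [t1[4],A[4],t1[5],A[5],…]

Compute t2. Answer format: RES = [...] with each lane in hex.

t0 = [0x5f, 0x6a, 0xa5, 0xa9, 0xd2, 0xdb, 0x76, 0x8b]
t1 = [0xd2, 0xa5, 0x5f, 0x76, 0xd2, 0x8b, 0x5f, 0xdb]
t2 = [0xd2, 0x7a, 0x8b, 0x59, 0x5f, 0x88, 0xdb, 0xc1]

RES = [0xd2, 0x7a, 0x8b, 0x59, 0x5f, 0x88, 0xdb, 0xc1]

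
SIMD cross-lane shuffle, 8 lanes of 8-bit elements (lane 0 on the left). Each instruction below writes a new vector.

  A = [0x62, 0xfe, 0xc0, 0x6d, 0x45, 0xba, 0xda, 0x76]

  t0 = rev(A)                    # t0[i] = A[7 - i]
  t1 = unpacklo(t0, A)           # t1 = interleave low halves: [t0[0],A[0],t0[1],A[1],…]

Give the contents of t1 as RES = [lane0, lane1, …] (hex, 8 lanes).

→ t0 |76|da|ba|45|6d|c0|fe|62|
→ t1 |76|62|da|fe|ba|c0|45|6d|

RES = [ 0x76  0x62  0xda  0xfe  0xba  0xc0  0x45  0x6d ]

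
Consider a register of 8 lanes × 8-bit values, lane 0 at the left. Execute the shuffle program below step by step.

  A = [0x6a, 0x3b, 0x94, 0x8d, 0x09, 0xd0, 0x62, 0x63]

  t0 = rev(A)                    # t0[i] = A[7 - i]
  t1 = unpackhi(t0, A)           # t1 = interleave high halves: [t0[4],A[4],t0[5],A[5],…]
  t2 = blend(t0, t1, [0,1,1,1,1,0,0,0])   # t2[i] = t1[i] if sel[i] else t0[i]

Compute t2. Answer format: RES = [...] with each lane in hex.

  t0: 63 62 d0 09 8d 94 3b 6a
  t1: 8d 09 94 d0 3b 62 6a 63
  t2: 63 09 94 d0 3b 94 3b 6a

RES = [0x63, 0x09, 0x94, 0xd0, 0x3b, 0x94, 0x3b, 0x6a]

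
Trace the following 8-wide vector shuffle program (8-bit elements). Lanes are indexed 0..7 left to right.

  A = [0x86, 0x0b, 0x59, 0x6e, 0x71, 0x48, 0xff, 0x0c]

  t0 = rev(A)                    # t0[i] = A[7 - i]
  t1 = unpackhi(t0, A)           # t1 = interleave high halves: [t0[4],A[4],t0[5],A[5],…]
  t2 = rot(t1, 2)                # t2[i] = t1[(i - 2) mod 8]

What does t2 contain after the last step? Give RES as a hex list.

→ t0 |0c|ff|48|71|6e|59|0b|86|
→ t1 |6e|71|59|48|0b|ff|86|0c|
→ t2 |86|0c|6e|71|59|48|0b|ff|

RES = [0x86, 0x0c, 0x6e, 0x71, 0x59, 0x48, 0x0b, 0xff]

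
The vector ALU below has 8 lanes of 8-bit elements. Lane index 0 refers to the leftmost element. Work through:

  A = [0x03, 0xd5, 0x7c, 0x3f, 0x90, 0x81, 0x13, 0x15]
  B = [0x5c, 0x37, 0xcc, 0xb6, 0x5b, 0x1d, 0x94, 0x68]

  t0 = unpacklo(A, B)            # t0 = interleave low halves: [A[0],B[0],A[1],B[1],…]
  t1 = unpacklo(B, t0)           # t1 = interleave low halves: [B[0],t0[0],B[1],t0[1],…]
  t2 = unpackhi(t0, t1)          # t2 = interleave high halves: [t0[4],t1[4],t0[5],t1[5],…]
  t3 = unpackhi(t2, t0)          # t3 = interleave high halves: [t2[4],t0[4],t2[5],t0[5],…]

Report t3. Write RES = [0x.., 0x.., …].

→ t0 |03|5c|d5|37|7c|cc|3f|b6|
→ t1 |5c|03|37|5c|cc|d5|b6|37|
→ t2 |7c|cc|cc|d5|3f|b6|b6|37|
→ t3 |3f|7c|b6|cc|b6|3f|37|b6|

RES = [0x3f, 0x7c, 0xb6, 0xcc, 0xb6, 0x3f, 0x37, 0xb6]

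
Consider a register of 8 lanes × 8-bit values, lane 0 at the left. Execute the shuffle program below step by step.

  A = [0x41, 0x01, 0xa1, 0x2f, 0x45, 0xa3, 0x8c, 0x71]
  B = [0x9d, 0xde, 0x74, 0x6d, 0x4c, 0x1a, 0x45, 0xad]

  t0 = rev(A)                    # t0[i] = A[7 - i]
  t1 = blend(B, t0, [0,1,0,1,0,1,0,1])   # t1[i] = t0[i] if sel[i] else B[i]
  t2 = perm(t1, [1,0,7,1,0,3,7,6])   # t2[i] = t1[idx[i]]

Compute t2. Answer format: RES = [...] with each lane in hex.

t0 = [0x71, 0x8c, 0xa3, 0x45, 0x2f, 0xa1, 0x01, 0x41]
t1 = [0x9d, 0x8c, 0x74, 0x45, 0x4c, 0xa1, 0x45, 0x41]
t2 = [0x8c, 0x9d, 0x41, 0x8c, 0x9d, 0x45, 0x41, 0x45]

RES = [ 0x8c  0x9d  0x41  0x8c  0x9d  0x45  0x41  0x45 ]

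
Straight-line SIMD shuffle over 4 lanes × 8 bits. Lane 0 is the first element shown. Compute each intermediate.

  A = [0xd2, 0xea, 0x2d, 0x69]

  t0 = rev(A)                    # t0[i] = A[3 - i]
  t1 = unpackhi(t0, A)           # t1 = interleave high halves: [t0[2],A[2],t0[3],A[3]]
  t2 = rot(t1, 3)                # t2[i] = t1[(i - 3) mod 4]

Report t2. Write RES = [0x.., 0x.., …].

  t0: 69 2d ea d2
  t1: ea 2d d2 69
  t2: 2d d2 69 ea

RES = [0x2d, 0xd2, 0x69, 0xea]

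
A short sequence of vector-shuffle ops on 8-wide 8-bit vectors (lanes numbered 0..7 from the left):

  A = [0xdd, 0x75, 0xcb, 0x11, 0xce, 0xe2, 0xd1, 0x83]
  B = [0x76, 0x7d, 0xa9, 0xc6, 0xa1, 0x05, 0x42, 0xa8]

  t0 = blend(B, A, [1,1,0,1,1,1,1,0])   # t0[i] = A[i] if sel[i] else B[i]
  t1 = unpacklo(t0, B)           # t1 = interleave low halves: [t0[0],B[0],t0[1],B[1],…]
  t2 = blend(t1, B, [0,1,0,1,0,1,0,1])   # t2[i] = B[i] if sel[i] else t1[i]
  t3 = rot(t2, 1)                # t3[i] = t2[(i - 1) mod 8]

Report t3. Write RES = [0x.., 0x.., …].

t0 = [0xdd, 0x75, 0xa9, 0x11, 0xce, 0xe2, 0xd1, 0xa8]
t1 = [0xdd, 0x76, 0x75, 0x7d, 0xa9, 0xa9, 0x11, 0xc6]
t2 = [0xdd, 0x7d, 0x75, 0xc6, 0xa9, 0x05, 0x11, 0xa8]
t3 = [0xa8, 0xdd, 0x7d, 0x75, 0xc6, 0xa9, 0x05, 0x11]

RES = [0xa8, 0xdd, 0x7d, 0x75, 0xc6, 0xa9, 0x05, 0x11]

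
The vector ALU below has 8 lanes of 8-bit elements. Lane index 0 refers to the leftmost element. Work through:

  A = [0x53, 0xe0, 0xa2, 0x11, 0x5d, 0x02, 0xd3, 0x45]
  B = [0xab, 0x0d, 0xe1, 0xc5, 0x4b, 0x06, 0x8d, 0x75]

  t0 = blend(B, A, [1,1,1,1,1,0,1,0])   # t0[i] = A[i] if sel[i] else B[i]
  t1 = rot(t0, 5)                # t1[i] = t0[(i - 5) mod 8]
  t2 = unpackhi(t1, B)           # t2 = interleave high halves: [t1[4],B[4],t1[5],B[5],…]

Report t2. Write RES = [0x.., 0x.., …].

→ t0 |53|e0|a2|11|5d|06|d3|75|
→ t1 |11|5d|06|d3|75|53|e0|a2|
→ t2 |75|4b|53|06|e0|8d|a2|75|

RES = [0x75, 0x4b, 0x53, 0x06, 0xe0, 0x8d, 0xa2, 0x75]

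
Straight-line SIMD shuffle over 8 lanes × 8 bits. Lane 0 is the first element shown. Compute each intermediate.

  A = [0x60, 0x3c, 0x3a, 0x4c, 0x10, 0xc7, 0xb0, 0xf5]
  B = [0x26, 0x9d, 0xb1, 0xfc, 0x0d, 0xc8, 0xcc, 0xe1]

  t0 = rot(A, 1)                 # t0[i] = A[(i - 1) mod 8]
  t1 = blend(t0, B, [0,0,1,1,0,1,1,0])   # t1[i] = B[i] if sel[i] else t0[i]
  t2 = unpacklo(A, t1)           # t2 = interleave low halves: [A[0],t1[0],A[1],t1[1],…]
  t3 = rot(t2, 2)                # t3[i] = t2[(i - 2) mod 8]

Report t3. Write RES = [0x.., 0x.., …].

RES = [ 0x4c  0xfc  0x60  0xf5  0x3c  0x60  0x3a  0xb1 ]

t0 = [0xf5, 0x60, 0x3c, 0x3a, 0x4c, 0x10, 0xc7, 0xb0]
t1 = [0xf5, 0x60, 0xb1, 0xfc, 0x4c, 0xc8, 0xcc, 0xb0]
t2 = [0x60, 0xf5, 0x3c, 0x60, 0x3a, 0xb1, 0x4c, 0xfc]
t3 = [0x4c, 0xfc, 0x60, 0xf5, 0x3c, 0x60, 0x3a, 0xb1]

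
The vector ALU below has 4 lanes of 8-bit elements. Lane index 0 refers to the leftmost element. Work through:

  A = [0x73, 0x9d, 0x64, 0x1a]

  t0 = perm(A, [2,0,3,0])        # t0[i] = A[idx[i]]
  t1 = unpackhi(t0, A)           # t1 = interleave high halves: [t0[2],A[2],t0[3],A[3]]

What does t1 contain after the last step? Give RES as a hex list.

RES = [0x1a, 0x64, 0x73, 0x1a]

  t0: 64 73 1a 73
  t1: 1a 64 73 1a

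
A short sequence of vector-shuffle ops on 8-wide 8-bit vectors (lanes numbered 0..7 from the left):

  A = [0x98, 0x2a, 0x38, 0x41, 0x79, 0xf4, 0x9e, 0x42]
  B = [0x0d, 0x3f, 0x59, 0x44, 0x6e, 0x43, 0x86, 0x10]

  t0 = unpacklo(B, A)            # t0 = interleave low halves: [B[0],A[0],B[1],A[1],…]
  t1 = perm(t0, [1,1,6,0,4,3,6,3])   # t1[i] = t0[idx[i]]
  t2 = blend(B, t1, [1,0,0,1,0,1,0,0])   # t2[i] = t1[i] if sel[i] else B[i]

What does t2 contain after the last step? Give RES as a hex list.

  t0: 0d 98 3f 2a 59 38 44 41
  t1: 98 98 44 0d 59 2a 44 2a
  t2: 98 3f 59 0d 6e 2a 86 10

RES = [0x98, 0x3f, 0x59, 0x0d, 0x6e, 0x2a, 0x86, 0x10]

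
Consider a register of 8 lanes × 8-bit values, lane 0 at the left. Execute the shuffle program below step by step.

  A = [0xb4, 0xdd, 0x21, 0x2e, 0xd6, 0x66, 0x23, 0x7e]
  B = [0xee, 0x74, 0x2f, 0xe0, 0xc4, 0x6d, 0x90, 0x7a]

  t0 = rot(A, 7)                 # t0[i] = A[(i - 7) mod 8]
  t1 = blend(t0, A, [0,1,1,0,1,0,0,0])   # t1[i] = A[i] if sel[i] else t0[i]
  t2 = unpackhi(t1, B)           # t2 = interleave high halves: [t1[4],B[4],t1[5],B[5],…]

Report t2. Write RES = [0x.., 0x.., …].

→ t0 |dd|21|2e|d6|66|23|7e|b4|
→ t1 |dd|dd|21|d6|d6|23|7e|b4|
→ t2 |d6|c4|23|6d|7e|90|b4|7a|

RES = [ 0xd6  0xc4  0x23  0x6d  0x7e  0x90  0xb4  0x7a ]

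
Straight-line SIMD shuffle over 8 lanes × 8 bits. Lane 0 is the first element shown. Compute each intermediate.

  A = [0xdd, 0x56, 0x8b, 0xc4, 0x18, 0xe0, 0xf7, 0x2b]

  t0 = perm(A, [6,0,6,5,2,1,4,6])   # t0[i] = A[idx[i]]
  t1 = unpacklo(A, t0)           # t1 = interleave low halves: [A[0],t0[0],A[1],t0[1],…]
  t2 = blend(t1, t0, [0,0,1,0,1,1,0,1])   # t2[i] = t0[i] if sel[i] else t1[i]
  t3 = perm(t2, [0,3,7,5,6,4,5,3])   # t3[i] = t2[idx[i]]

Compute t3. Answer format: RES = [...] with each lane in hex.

  t0: f7 dd f7 e0 8b 56 18 f7
  t1: dd f7 56 dd 8b f7 c4 e0
  t2: dd f7 f7 dd 8b 56 c4 f7
  t3: dd dd f7 56 c4 8b 56 dd

RES = [ 0xdd  0xdd  0xf7  0x56  0xc4  0x8b  0x56  0xdd ]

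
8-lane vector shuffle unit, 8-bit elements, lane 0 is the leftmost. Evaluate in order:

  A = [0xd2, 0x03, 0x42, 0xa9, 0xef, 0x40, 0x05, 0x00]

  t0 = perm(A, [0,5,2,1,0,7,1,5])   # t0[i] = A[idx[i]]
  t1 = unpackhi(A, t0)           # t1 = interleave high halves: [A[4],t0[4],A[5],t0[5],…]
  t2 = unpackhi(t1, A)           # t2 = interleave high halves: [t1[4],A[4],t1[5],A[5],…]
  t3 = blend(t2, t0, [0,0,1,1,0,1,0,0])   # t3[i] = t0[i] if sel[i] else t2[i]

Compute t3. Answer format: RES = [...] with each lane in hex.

RES = [0x05, 0xef, 0x42, 0x03, 0x00, 0x00, 0x40, 0x00]

t0 = [0xd2, 0x40, 0x42, 0x03, 0xd2, 0x00, 0x03, 0x40]
t1 = [0xef, 0xd2, 0x40, 0x00, 0x05, 0x03, 0x00, 0x40]
t2 = [0x05, 0xef, 0x03, 0x40, 0x00, 0x05, 0x40, 0x00]
t3 = [0x05, 0xef, 0x42, 0x03, 0x00, 0x00, 0x40, 0x00]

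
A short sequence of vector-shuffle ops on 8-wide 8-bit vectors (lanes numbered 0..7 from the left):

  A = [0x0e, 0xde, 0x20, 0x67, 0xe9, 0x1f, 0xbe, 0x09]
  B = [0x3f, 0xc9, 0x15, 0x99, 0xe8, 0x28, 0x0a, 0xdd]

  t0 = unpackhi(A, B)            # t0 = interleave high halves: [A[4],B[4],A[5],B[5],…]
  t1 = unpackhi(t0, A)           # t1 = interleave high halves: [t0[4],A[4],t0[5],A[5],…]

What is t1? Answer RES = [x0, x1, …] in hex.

  t0: e9 e8 1f 28 be 0a 09 dd
  t1: be e9 0a 1f 09 be dd 09

RES = [0xbe, 0xe9, 0x0a, 0x1f, 0x09, 0xbe, 0xdd, 0x09]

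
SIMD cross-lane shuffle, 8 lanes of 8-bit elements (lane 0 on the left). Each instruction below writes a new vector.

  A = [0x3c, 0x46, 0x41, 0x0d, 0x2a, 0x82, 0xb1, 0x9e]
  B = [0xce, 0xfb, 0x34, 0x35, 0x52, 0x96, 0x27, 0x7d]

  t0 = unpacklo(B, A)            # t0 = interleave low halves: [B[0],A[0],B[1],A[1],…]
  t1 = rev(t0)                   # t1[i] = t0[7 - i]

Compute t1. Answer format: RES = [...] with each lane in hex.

RES = [0x0d, 0x35, 0x41, 0x34, 0x46, 0xfb, 0x3c, 0xce]

t0 = [0xce, 0x3c, 0xfb, 0x46, 0x34, 0x41, 0x35, 0x0d]
t1 = [0x0d, 0x35, 0x41, 0x34, 0x46, 0xfb, 0x3c, 0xce]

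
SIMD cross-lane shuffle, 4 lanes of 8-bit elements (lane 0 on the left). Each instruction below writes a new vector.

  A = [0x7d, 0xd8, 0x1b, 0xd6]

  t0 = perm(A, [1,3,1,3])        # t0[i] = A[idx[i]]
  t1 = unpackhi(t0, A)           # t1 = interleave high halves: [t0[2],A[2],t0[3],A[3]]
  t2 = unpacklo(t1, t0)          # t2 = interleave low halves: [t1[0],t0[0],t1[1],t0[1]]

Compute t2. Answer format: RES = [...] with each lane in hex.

RES = [ 0xd8  0xd8  0x1b  0xd6 ]

  t0: d8 d6 d8 d6
  t1: d8 1b d6 d6
  t2: d8 d8 1b d6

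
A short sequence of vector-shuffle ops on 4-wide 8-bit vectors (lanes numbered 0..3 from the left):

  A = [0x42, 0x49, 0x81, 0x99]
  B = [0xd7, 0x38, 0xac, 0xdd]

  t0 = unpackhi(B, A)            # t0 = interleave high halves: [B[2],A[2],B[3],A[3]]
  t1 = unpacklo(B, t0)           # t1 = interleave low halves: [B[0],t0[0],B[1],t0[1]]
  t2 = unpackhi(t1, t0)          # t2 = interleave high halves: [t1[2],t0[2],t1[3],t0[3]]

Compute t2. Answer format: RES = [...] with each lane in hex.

RES = [ 0x38  0xdd  0x81  0x99 ]

→ t0 |ac|81|dd|99|
→ t1 |d7|ac|38|81|
→ t2 |38|dd|81|99|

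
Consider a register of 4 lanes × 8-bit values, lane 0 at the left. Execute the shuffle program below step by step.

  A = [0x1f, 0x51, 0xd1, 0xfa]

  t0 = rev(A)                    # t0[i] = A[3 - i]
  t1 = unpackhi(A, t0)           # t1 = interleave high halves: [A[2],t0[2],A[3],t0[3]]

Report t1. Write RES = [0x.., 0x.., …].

RES = [ 0xd1  0x51  0xfa  0x1f ]

→ t0 |fa|d1|51|1f|
→ t1 |d1|51|fa|1f|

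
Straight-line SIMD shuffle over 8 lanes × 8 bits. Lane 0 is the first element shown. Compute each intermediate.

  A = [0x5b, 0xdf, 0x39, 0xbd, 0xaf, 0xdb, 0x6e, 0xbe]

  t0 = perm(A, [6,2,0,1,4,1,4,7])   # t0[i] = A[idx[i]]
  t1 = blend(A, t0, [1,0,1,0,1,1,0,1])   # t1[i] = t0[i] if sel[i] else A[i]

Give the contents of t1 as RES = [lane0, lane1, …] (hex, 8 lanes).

t0 = [0x6e, 0x39, 0x5b, 0xdf, 0xaf, 0xdf, 0xaf, 0xbe]
t1 = [0x6e, 0xdf, 0x5b, 0xbd, 0xaf, 0xdf, 0x6e, 0xbe]

RES = [ 0x6e  0xdf  0x5b  0xbd  0xaf  0xdf  0x6e  0xbe ]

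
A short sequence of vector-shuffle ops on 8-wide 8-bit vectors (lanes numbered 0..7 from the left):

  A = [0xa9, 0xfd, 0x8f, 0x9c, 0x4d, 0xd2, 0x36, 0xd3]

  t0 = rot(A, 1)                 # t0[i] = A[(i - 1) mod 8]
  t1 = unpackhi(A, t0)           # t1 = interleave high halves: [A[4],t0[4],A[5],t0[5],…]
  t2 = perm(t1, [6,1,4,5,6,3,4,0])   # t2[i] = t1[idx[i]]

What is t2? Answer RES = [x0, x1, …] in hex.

RES = [0xd3, 0x9c, 0x36, 0xd2, 0xd3, 0x4d, 0x36, 0x4d]

t0 = [0xd3, 0xa9, 0xfd, 0x8f, 0x9c, 0x4d, 0xd2, 0x36]
t1 = [0x4d, 0x9c, 0xd2, 0x4d, 0x36, 0xd2, 0xd3, 0x36]
t2 = [0xd3, 0x9c, 0x36, 0xd2, 0xd3, 0x4d, 0x36, 0x4d]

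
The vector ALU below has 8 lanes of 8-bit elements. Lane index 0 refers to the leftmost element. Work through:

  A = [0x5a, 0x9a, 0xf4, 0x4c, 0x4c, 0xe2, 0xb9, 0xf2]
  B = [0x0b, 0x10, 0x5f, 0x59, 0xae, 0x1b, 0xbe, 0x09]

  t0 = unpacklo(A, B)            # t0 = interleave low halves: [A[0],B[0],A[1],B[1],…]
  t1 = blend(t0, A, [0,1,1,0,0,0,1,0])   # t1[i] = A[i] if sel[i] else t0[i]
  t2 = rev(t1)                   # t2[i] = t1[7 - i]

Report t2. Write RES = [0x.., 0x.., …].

  t0: 5a 0b 9a 10 f4 5f 4c 59
  t1: 5a 9a f4 10 f4 5f b9 59
  t2: 59 b9 5f f4 10 f4 9a 5a

RES = [0x59, 0xb9, 0x5f, 0xf4, 0x10, 0xf4, 0x9a, 0x5a]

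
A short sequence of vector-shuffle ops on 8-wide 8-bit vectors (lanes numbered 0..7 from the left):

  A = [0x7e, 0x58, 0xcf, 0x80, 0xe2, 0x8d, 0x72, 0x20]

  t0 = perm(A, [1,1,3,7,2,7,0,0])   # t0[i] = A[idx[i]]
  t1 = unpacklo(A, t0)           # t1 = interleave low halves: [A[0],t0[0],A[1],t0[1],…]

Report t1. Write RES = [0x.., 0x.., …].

→ t0 |58|58|80|20|cf|20|7e|7e|
→ t1 |7e|58|58|58|cf|80|80|20|

RES = [ 0x7e  0x58  0x58  0x58  0xcf  0x80  0x80  0x20 ]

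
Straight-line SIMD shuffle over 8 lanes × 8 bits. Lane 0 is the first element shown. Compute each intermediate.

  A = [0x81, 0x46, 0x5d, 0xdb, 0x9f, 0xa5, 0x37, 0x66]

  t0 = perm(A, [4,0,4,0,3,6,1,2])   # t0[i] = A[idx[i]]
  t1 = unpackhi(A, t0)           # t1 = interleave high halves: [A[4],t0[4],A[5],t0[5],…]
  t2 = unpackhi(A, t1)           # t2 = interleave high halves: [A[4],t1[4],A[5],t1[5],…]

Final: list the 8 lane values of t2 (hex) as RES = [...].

RES = [ 0x9f  0x37  0xa5  0x46  0x37  0x66  0x66  0x5d ]

  t0: 9f 81 9f 81 db 37 46 5d
  t1: 9f db a5 37 37 46 66 5d
  t2: 9f 37 a5 46 37 66 66 5d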